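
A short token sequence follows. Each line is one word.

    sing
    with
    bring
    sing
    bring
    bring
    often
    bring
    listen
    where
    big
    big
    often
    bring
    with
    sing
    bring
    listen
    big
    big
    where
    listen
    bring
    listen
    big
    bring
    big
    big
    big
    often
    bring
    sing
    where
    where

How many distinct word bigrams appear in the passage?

34 tokens → 33 bigram windows in total.
Repeated bigrams (each contributes count−1 duplicates):
  big big: 4
  bring listen: 3
  often bring: 3
  big often: 2
  bring sing: 2
  listen big: 2
  sing bring: 2
11 duplicate windows → 33 − 11 = 22 distinct.

22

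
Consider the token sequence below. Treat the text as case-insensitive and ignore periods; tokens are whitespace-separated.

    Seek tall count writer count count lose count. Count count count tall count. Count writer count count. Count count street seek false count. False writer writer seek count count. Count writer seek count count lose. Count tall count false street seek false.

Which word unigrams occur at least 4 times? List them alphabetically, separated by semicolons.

Unigram counts meeting the condition (at least 4 times):
  count: 21
  false: 4
  seek: 5
  writer: 5

count; false; seek; writer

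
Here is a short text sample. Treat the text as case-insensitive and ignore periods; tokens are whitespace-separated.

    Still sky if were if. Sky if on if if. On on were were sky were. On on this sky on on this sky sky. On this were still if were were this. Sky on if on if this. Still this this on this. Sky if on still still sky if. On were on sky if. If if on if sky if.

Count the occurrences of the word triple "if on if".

3

Scanning the 60 overlapping trigram windows for "if on if":
  position 7–9: if on if
  position 36–38: if on if
  position 58–60: if on if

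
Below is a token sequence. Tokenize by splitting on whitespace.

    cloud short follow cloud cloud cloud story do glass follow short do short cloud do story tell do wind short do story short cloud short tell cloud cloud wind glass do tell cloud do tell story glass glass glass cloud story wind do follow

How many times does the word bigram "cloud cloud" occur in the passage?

3

Scanning the 43 overlapping bigram windows for "cloud cloud":
  position 4–5: cloud cloud
  position 5–6: cloud cloud
  position 27–28: cloud cloud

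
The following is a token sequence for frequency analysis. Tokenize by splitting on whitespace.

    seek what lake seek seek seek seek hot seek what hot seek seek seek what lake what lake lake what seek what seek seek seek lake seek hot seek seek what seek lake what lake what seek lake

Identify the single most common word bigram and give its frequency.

Bigram frequencies (highest first):
  seek seek: 8
  seek what: 5
  what lake: 4
  lake what: 4
  what seek: 4
  hot seek: 3
  … (5 more, each ≤ 3)

"seek seek", 8 times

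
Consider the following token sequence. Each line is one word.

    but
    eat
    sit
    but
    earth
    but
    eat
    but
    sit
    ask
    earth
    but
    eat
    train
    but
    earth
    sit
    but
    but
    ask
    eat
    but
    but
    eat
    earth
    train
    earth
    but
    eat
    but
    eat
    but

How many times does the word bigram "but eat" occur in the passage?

Scanning the 31 overlapping bigram windows for "but eat":
  position 1–2: but eat
  position 6–7: but eat
  position 12–13: but eat
  position 23–24: but eat
  position 28–29: but eat
  position 30–31: but eat

6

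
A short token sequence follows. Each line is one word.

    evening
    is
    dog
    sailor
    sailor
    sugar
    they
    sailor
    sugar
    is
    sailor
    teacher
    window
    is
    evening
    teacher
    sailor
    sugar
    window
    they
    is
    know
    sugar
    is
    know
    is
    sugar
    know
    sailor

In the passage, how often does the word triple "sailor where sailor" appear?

0

Scanning the 27 overlapping trigram windows for "sailor where sailor":
  (none found)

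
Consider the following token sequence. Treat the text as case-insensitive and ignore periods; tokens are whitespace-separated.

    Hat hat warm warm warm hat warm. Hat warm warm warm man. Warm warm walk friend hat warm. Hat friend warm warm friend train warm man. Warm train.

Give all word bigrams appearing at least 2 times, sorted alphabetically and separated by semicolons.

Bigram counts meeting the condition (at least 2 times):
  hat warm: 4
  man warm: 2
  warm hat: 3
  warm man: 2
  warm warm: 6

hat warm; man warm; warm hat; warm man; warm warm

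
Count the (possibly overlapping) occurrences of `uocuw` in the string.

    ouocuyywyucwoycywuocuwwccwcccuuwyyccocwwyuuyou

1

Sliding a length-5 window over the 46 characters (42 positions):
  position 18–22: uocuw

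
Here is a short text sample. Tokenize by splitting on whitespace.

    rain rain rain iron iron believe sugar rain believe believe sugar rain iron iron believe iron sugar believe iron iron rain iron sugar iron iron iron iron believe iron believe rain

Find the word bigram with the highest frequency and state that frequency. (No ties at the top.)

"iron iron", 6 times

Bigram frequencies (highest first):
  iron iron: 6
  iron believe: 4
  rain iron: 3
  believe iron: 3
  rain rain: 2
  believe sugar: 2
  … (8 more, each ≤ 2)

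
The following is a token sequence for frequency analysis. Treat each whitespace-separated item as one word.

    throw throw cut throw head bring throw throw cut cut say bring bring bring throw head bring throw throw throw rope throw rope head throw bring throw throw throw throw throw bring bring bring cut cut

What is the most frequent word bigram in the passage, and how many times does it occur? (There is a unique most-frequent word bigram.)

"throw throw", 8 times

Bigram frequencies (highest first):
  throw throw: 8
  bring throw: 4
  bring bring: 4
  throw cut: 2
  throw head: 2
  head bring: 2
  … (10 more, each ≤ 2)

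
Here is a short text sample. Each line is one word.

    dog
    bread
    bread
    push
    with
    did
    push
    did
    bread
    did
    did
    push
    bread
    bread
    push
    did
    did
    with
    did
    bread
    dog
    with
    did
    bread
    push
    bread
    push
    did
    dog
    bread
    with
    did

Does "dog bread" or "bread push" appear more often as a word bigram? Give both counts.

"bread push" (4 vs 2)

"dog bread": 2 occurrences
"bread push": 4 occurrences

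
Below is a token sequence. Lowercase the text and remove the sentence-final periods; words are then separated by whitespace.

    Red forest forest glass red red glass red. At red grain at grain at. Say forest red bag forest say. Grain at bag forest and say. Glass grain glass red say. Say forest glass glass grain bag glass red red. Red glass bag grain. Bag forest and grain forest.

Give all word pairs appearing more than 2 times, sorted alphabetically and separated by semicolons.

Bigram counts meeting the condition (more than 2 times):
  bag forest: 3
  glass red: 4
  grain at: 3
  red red: 3

bag forest; glass red; grain at; red red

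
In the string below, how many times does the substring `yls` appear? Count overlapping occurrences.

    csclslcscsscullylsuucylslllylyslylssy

3

Sliding a length-3 window over the 37 characters (35 positions):
  position 16–18: yls
  position 22–24: yls
  position 33–35: yls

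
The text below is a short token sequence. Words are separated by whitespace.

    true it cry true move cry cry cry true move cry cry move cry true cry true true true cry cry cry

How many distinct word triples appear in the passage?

16

22 tokens → 20 trigram windows in total.
Repeated trigrams (each contributes count−1 duplicates):
  cry cry cry: 2
  cry true move: 2
  move cry cry: 2
  true move cry: 2
4 duplicate windows → 20 − 4 = 16 distinct.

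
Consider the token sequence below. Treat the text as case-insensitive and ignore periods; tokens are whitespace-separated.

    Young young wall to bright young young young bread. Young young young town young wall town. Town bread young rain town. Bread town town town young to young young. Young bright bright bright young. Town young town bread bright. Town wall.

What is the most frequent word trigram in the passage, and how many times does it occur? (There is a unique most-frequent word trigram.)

"young young young", 3 times

Trigram frequencies (highest first):
  young young young: 3
  young town young: 2
  young young wall: 1
  young wall to: 1
  wall to bright: 1
  to bright young: 1
  … (30 more, each ≤ 1)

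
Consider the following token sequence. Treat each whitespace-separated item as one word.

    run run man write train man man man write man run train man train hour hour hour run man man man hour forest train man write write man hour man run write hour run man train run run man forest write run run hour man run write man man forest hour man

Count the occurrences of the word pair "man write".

Scanning the 51 overlapping bigram windows for "man write":
  position 3–4: man write
  position 8–9: man write
  position 25–26: man write

3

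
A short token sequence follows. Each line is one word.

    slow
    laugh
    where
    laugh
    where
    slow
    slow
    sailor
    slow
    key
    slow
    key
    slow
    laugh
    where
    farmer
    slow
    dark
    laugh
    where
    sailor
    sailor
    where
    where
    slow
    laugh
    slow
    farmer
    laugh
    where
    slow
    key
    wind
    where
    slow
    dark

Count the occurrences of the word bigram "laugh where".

Scanning the 35 overlapping bigram windows for "laugh where":
  position 2–3: laugh where
  position 4–5: laugh where
  position 14–15: laugh where
  position 19–20: laugh where
  position 29–30: laugh where

5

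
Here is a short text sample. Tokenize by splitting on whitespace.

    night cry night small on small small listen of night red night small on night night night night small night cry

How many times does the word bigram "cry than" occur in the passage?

0

Scanning the 20 overlapping bigram windows for "cry than":
  (none found)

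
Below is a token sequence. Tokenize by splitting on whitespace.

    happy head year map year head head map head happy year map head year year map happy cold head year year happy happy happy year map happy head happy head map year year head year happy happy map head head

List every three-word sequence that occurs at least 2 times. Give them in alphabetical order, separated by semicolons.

Trigram counts meeting the condition (at least 2 times):
  happy year map: 2
  head year year: 2
  year happy happy: 2
  year map happy: 2

happy year map; head year year; year happy happy; year map happy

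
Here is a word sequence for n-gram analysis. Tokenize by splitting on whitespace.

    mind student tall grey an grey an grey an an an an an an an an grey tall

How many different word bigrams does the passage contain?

18 tokens → 17 bigram windows in total.
Repeated bigrams (each contributes count−1 duplicates):
  an an: 7
  an grey: 3
  grey an: 3
10 duplicate windows → 17 − 10 = 7 distinct.

7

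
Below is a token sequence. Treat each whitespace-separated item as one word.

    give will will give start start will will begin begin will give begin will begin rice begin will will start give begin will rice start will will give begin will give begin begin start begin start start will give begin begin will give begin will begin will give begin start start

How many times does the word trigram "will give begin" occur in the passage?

Scanning the 49 overlapping trigram windows for "will give begin":
  position 11–13: will give begin
  position 27–29: will give begin
  position 30–32: will give begin
  position 38–40: will give begin
  position 42–44: will give begin
  position 47–49: will give begin

6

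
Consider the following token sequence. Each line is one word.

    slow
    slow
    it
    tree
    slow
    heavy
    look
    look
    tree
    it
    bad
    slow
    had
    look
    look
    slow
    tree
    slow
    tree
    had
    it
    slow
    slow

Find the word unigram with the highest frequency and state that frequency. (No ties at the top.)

"slow", 8 times

Unigram frequencies (highest first):
  slow: 8
  tree: 4
  look: 4
  it: 3
  had: 2
  heavy: 1
  … (1 more, each ≤ 1)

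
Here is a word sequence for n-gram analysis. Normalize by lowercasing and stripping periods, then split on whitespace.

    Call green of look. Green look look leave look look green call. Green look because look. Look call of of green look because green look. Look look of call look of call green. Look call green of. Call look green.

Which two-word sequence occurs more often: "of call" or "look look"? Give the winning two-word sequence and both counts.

"look look" (5 vs 3)

"of call": 3 occurrences
"look look": 5 occurrences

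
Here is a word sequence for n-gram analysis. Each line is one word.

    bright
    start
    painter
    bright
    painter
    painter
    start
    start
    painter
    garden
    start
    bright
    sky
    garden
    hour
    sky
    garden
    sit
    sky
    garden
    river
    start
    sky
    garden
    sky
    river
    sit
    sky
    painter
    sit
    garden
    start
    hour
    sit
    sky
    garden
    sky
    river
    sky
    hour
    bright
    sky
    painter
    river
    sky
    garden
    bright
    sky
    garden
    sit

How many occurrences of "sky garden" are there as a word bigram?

7

Scanning the 49 overlapping bigram windows for "sky garden":
  position 13–14: sky garden
  position 16–17: sky garden
  position 19–20: sky garden
  position 23–24: sky garden
  position 35–36: sky garden
  position 45–46: sky garden
  position 48–49: sky garden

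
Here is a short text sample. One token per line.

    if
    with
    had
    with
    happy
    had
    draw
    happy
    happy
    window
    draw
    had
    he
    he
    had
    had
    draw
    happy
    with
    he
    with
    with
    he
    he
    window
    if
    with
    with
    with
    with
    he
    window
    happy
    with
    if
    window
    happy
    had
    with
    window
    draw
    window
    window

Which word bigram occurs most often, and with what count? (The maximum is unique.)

Bigram frequencies (highest first):
  with with: 4
  with he: 3
  if with: 2
  had with: 2
  happy had: 2
  had draw: 2
  … (21 more, each ≤ 2)

"with with", 4 times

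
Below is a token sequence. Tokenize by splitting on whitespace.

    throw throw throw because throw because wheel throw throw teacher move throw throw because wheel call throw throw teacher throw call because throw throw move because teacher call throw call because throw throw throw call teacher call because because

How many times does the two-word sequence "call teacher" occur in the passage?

Scanning the 38 overlapping bigram windows for "call teacher":
  position 35–36: call teacher

1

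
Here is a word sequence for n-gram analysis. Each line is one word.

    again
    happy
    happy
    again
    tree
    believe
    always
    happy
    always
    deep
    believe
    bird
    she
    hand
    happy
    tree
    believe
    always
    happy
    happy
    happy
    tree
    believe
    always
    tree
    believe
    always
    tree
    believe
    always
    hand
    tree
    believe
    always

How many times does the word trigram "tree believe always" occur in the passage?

Scanning the 32 overlapping trigram windows for "tree believe always":
  position 5–7: tree believe always
  position 16–18: tree believe always
  position 22–24: tree believe always
  position 25–27: tree believe always
  position 28–30: tree believe always
  position 32–34: tree believe always

6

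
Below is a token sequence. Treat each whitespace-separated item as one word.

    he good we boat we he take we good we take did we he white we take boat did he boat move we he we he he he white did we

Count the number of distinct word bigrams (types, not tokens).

22

31 tokens → 30 bigram windows in total.
Repeated bigrams (each contributes count−1 duplicates):
  we he: 4
  did we: 2
  good we: 2
  he he: 2
  he white: 2
  we take: 2
8 duplicate windows → 30 − 8 = 22 distinct.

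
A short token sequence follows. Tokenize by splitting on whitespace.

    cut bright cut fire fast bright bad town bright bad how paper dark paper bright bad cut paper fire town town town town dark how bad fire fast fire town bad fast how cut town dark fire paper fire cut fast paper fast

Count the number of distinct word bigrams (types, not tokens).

43 tokens → 42 bigram windows in total.
Repeated bigrams (each contributes count−1 duplicates):
  bright bad: 3
  town town: 3
  fire fast: 2
  fire town: 2
  paper fire: 2
  town dark: 2
8 duplicate windows → 42 − 8 = 34 distinct.

34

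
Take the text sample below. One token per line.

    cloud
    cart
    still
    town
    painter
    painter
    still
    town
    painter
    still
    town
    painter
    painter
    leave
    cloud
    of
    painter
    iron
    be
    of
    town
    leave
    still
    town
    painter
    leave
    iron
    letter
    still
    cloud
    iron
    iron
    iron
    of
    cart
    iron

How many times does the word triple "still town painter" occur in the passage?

4

Scanning the 34 overlapping trigram windows for "still town painter":
  position 3–5: still town painter
  position 7–9: still town painter
  position 10–12: still town painter
  position 23–25: still town painter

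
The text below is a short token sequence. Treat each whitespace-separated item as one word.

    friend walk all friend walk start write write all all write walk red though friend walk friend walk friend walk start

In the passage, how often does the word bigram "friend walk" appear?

5

Scanning the 20 overlapping bigram windows for "friend walk":
  position 1–2: friend walk
  position 4–5: friend walk
  position 15–16: friend walk
  position 17–18: friend walk
  position 19–20: friend walk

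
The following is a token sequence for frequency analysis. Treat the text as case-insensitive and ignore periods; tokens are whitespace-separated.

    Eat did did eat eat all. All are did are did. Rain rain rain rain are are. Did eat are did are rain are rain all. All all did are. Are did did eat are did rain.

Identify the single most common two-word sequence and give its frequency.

Bigram frequencies (highest first):
  are did: 6
  did eat: 3
  all all: 3
  did are: 3
  rain rain: 3
  did did: 2
  … (11 more, each ≤ 2)

"are did", 6 times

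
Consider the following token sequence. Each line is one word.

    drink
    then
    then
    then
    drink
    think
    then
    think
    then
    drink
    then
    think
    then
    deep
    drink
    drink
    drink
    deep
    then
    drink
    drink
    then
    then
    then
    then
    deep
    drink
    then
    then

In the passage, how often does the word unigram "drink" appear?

9

Scanning the 29 tokens for "drink":
  position 1: drink
  position 5: drink
  position 10: drink
  position 15: drink
  position 16: drink
  position 17: drink
  position 20: drink
  position 21: drink
  position 27: drink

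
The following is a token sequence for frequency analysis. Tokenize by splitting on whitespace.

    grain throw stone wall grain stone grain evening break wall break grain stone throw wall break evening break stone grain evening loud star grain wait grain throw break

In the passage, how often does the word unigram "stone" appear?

4

Scanning the 28 tokens for "stone":
  position 3: stone
  position 6: stone
  position 13: stone
  position 19: stone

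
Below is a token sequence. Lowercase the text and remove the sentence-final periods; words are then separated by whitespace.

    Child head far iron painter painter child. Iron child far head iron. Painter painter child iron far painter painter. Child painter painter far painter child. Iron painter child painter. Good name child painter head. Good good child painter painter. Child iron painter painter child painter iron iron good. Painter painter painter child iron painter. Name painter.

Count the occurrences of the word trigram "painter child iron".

5

Scanning the 54 overlapping trigram windows for "painter child iron":
  position 6–8: painter child iron
  position 14–16: painter child iron
  position 24–26: painter child iron
  position 39–41: painter child iron
  position 51–53: painter child iron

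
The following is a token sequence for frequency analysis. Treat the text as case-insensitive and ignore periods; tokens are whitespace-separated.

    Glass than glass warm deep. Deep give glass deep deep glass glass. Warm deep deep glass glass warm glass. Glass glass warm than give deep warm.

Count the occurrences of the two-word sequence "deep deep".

3

Scanning the 25 overlapping bigram windows for "deep deep":
  position 5–6: deep deep
  position 9–10: deep deep
  position 14–15: deep deep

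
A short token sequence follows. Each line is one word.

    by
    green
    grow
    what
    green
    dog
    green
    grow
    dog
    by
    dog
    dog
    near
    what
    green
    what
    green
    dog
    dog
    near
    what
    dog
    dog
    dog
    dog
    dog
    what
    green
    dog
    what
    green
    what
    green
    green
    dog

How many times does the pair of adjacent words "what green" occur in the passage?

6

Scanning the 34 overlapping bigram windows for "what green":
  position 4–5: what green
  position 14–15: what green
  position 16–17: what green
  position 27–28: what green
  position 30–31: what green
  position 32–33: what green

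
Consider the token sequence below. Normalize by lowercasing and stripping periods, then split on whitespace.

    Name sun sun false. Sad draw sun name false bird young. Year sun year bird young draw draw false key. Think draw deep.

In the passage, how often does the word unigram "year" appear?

2

Scanning the 23 tokens for "year":
  position 12: year
  position 14: year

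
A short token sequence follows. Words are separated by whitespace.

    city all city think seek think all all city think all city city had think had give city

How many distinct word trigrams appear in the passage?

15

18 tokens → 16 trigram windows in total.
Repeated trigrams (each contributes count−1 duplicates):
  all city think: 2
1 duplicate windows → 16 − 1 = 15 distinct.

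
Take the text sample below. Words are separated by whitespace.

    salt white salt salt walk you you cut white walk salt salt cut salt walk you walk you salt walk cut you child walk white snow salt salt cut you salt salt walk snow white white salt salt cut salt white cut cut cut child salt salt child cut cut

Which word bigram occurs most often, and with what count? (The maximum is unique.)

Bigram frequencies (highest first):
  salt salt: 6
  salt walk: 4
  walk you: 3
  salt cut: 3
  cut cut: 3
  salt white: 2
  … (24 more, each ≤ 2)

"salt salt", 6 times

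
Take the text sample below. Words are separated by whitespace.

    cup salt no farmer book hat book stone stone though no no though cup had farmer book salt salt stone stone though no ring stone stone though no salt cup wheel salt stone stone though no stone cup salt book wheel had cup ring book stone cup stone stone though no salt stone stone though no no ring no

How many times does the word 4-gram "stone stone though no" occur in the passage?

6

Scanning the 56 overlapping 4-gram windows for "stone stone though no":
  position 8–11: stone stone though no
  position 20–23: stone stone though no
  position 25–28: stone stone though no
  position 33–36: stone stone though no
  position 48–51: stone stone though no
  position 53–56: stone stone though no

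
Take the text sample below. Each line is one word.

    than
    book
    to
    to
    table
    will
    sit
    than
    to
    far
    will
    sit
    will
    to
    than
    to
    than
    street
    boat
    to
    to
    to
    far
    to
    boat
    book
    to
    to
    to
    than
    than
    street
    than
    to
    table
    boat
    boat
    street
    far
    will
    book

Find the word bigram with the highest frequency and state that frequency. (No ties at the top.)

Bigram frequencies (highest first):
  to to: 5
  than to: 3
  to than: 3
  book to: 2
  to table: 2
  will sit: 2
  … (20 more, each ≤ 2)

"to to", 5 times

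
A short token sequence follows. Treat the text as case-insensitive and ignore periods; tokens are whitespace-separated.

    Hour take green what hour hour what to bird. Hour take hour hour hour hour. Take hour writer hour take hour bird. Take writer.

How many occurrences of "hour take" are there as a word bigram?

4

Scanning the 23 overlapping bigram windows for "hour take":
  position 1–2: hour take
  position 10–11: hour take
  position 15–16: hour take
  position 19–20: hour take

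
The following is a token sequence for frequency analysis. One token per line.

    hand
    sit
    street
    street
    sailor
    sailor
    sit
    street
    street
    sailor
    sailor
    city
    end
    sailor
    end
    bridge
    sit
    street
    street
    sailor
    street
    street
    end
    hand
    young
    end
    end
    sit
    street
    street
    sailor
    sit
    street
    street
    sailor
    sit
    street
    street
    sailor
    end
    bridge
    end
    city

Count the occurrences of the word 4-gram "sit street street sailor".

6

Scanning the 40 overlapping 4-gram windows for "sit street street sailor":
  position 2–5: sit street street sailor
  position 7–10: sit street street sailor
  position 17–20: sit street street sailor
  position 28–31: sit street street sailor
  position 32–35: sit street street sailor
  position 36–39: sit street street sailor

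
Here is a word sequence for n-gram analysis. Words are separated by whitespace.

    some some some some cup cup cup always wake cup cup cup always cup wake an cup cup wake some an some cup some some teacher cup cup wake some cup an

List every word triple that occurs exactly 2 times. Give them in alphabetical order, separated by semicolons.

Trigram counts meeting the condition (exactly 2 times):
  cup cup always: 2
  cup cup cup: 2
  cup cup wake: 2
  cup wake some: 2
  some some some: 2

cup cup always; cup cup cup; cup cup wake; cup wake some; some some some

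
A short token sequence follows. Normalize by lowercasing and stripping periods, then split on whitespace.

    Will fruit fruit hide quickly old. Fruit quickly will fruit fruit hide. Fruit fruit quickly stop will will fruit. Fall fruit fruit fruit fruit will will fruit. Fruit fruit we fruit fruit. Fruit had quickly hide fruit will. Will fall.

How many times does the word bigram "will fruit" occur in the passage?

Scanning the 39 overlapping bigram windows for "will fruit":
  position 1–2: will fruit
  position 9–10: will fruit
  position 18–19: will fruit
  position 26–27: will fruit

4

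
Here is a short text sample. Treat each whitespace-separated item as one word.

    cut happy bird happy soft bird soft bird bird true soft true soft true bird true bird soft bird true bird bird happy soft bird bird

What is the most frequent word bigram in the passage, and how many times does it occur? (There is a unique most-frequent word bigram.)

Bigram frequencies (highest first):
  soft bird: 4
  bird bird: 3
  bird true: 3
  true bird: 3
  bird happy: 2
  happy soft: 2
  … (5 more, each ≤ 2)

"soft bird", 4 times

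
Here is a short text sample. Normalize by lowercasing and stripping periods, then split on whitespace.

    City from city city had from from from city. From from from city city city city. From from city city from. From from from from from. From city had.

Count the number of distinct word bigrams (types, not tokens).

6

29 tokens → 28 bigram windows in total.
Repeated bigrams (each contributes count−1 duplicates):
  from from: 11
  city city: 5
  from city: 5
  city from: 4
  city had: 2
22 duplicate windows → 28 − 22 = 6 distinct.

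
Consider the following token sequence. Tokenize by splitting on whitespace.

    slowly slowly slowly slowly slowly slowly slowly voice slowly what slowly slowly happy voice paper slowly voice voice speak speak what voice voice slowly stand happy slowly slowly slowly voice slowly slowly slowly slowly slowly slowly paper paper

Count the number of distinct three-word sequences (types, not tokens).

25

38 tokens → 36 trigram windows in total.
Repeated trigrams (each contributes count−1 duplicates):
  slowly slowly slowly: 10
  slowly slowly voice: 2
  slowly voice slowly: 2
11 duplicate windows → 36 − 11 = 25 distinct.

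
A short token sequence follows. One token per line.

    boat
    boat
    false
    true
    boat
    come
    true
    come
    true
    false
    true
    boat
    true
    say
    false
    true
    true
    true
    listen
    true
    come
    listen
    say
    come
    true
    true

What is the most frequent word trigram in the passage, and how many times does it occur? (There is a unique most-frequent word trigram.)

"false true boat", 2 times

Trigram frequencies (highest first):
  false true boat: 2
  boat boat false: 1
  boat false true: 1
  true boat come: 1
  boat come true: 1
  come true come: 1
  … (17 more, each ≤ 1)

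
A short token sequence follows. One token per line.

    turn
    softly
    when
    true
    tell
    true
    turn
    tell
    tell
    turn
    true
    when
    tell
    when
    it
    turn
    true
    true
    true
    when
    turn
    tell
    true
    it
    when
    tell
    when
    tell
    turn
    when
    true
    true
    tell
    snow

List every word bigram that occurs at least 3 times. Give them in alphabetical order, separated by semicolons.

Bigram counts meeting the condition (at least 3 times):
  true true: 3
  when tell: 3

true true; when tell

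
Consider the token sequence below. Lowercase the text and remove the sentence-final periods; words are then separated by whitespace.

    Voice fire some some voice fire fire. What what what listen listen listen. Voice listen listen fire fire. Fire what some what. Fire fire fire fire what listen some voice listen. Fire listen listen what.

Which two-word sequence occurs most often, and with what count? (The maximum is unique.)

Bigram frequencies (highest first):
  fire fire: 6
  listen listen: 4
  fire what: 3
  voice fire: 2
  some voice: 2
  what what: 2
  … (12 more, each ≤ 2)

"fire fire", 6 times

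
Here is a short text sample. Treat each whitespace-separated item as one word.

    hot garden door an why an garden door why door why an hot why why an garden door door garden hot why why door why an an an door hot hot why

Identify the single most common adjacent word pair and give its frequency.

Bigram frequencies (highest first):
  why an: 4
  garden door: 3
  door why: 3
  hot why: 3
  an garden: 2
  why door: 2
  … (12 more, each ≤ 2)

"why an", 4 times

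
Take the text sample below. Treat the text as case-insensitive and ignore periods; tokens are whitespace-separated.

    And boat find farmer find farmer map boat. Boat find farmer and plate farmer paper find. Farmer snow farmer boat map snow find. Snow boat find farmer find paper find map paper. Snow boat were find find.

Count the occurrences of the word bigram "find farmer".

5

Scanning the 36 overlapping bigram windows for "find farmer":
  position 3–4: find farmer
  position 5–6: find farmer
  position 10–11: find farmer
  position 16–17: find farmer
  position 26–27: find farmer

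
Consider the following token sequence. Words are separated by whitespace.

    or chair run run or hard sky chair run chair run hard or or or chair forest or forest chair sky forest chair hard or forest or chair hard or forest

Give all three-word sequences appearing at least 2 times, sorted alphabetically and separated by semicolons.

chair hard or; hard or forest

Trigram counts meeting the condition (at least 2 times):
  chair hard or: 2
  hard or forest: 2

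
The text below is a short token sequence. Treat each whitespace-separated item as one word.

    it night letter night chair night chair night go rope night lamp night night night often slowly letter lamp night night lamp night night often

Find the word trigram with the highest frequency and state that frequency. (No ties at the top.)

Trigram frequencies (highest first):
  lamp night night: 3
  night chair night: 2
  night lamp night: 2
  night night often: 2
  it night letter: 1
  night letter night: 1
  … (12 more, each ≤ 1)

"lamp night night", 3 times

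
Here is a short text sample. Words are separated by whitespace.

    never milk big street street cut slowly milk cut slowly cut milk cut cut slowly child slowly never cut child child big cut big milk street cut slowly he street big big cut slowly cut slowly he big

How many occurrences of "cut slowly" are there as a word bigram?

6

Scanning the 37 overlapping bigram windows for "cut slowly":
  position 6–7: cut slowly
  position 9–10: cut slowly
  position 14–15: cut slowly
  position 27–28: cut slowly
  position 33–34: cut slowly
  position 35–36: cut slowly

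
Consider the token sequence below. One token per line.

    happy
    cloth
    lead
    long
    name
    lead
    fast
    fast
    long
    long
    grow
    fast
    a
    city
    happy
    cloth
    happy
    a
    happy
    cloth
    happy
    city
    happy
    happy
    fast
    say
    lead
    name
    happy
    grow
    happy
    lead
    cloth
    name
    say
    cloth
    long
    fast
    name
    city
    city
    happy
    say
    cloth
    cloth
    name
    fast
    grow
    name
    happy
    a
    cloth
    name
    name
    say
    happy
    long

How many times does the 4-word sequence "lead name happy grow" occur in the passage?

Scanning the 54 overlapping 4-gram windows for "lead name happy grow":
  position 27–30: lead name happy grow

1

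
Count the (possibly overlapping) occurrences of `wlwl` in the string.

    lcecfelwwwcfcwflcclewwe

0

Sliding a length-4 window over the 23 characters (20 positions):
  (no match at any position)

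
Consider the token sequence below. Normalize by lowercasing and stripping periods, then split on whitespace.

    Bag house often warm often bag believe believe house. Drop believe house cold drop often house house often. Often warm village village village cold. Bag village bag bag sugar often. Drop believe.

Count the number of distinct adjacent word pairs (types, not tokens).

32 tokens → 31 bigram windows in total.
Repeated bigrams (each contributes count−1 duplicates):
  believe house: 2
  drop believe: 2
  house often: 2
  often warm: 2
  village village: 2
5 duplicate windows → 31 − 5 = 26 distinct.

26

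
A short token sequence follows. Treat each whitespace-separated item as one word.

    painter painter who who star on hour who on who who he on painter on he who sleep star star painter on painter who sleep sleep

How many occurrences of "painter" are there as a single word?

5

Scanning the 26 tokens for "painter":
  position 1: painter
  position 2: painter
  position 14: painter
  position 21: painter
  position 23: painter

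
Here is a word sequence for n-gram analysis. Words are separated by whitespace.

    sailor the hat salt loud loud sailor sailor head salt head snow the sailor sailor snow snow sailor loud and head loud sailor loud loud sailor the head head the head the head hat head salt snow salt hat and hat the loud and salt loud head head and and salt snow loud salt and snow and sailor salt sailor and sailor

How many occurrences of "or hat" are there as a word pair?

0

Scanning the 61 overlapping bigram windows for "or hat":
  (none found)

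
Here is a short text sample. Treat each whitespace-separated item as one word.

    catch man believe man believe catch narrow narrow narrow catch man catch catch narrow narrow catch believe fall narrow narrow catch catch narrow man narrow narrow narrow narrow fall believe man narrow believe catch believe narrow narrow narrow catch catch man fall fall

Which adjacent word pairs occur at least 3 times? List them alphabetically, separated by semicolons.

Bigram counts meeting the condition (at least 3 times):
  catch catch: 3
  catch man: 3
  catch narrow: 3
  narrow catch: 4
  narrow narrow: 9

catch catch; catch man; catch narrow; narrow catch; narrow narrow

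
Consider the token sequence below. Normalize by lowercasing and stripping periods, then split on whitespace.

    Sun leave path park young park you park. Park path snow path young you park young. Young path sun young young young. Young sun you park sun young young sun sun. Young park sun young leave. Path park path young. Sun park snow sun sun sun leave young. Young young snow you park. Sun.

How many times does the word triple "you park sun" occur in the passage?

Scanning the 52 overlapping trigram windows for "you park sun":
  position 25–27: you park sun
  position 52–54: you park sun

2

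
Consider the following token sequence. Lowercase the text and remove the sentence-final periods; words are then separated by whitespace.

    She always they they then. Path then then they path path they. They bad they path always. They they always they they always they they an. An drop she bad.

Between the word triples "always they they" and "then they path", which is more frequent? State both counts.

"always they they" (4 vs 1)

"always they they": 4 occurrences
"then they path": 1 occurrence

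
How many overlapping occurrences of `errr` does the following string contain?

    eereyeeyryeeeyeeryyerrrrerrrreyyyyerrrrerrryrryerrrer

5

Sliding a length-4 window over the 53 characters (50 positions):
  position 20–23: errr
  position 25–28: errr
  position 35–38: errr
  position 40–43: errr
  position 48–51: errr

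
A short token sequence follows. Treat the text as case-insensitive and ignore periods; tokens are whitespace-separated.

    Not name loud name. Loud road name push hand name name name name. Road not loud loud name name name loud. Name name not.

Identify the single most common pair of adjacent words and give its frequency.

Bigram frequencies (highest first):
  name name: 6
  name loud: 3
  loud name: 3
  not name: 1
  loud road: 1
  road name: 1
  … (8 more, each ≤ 1)

"name name", 6 times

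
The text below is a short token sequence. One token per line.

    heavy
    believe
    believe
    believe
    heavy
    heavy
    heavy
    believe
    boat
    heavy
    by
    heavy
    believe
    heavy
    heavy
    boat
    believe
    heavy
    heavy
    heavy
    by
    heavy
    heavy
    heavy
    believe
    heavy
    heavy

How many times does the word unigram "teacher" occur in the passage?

Scanning the 27 tokens for "teacher":
  (none found)

0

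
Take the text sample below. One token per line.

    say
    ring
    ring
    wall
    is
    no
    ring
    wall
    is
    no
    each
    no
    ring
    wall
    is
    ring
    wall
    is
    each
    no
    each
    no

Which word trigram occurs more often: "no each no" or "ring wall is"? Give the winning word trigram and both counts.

"ring wall is" (4 vs 2)

"no each no": 2 occurrences
"ring wall is": 4 occurrences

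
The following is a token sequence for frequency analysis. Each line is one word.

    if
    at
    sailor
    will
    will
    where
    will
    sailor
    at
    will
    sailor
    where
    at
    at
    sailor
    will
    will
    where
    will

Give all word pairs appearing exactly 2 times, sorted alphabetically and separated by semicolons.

at sailor; sailor will; where will; will sailor; will where; will will

Bigram counts meeting the condition (exactly 2 times):
  at sailor: 2
  sailor will: 2
  where will: 2
  will sailor: 2
  will where: 2
  will will: 2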